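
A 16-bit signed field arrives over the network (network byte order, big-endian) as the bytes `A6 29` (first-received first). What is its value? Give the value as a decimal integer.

In big-endian order the high byte comes first in memory.
The bytes are already most-significant first: 0xA629.
Top bit is set, so as a signed 16-bit value this is 0xA629 − 2^16 = -22999.

-22999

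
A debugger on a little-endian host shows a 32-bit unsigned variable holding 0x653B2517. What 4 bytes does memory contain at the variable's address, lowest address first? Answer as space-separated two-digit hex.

17 25 3B 65

Split into bytes (most-significant first): 65 3B 25 17.
In little-endian order the low byte comes first in memory.
So at ascending addresses the bytes are 17 25 3B 65.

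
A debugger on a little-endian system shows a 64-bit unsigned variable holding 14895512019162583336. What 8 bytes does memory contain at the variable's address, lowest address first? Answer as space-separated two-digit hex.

28 51 BF F9 42 7D B7 CE

14895512019162583336 in hexadecimal, padded to 64 bits, is 0xCEB77D42F9BF5128.
Split into bytes (most-significant first): CE B7 7D 42 F9 BF 51 28.
Little-endian stores the least-significant byte at the lowest address.
So at ascending addresses the bytes are 28 51 BF F9 42 7D B7 CE.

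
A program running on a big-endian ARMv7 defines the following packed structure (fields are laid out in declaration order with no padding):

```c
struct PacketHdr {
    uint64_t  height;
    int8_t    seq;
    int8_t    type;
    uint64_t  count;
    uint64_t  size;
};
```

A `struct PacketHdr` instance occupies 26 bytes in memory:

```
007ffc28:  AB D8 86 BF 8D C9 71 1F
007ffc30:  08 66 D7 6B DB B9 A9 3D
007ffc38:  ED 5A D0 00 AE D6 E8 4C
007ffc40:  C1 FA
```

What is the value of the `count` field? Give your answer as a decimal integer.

`count` follows `height` (8 B), `seq` (1 B), `type` (1 B), so it starts at offset 8 + 1 + 1 = 10 and occupies 8 bytes.
Bytes at offsets 10..17: D7 6B DB B9 A9 3D ED 5A.
Big-endian: lowest address holds the most-significant byte.
The bytes are already most-significant first: 0xD76BDBB9A93DED5A.
0xD76BDBB9A93DED5A = 15522742131117387098.

15522742131117387098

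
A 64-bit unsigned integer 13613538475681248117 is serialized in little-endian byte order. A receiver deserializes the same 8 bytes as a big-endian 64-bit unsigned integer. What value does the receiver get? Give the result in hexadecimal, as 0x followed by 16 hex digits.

0x75F317B31D01EDBC

13613538475681248117 in 64-bit hexadecimal is 0xBCED011DB317F375.
Stored little-endian, the bytes at ascending addresses are 75 F3 17 B3 1D 01 ED BC.
Read back as big-endian, the last byte is least significant, giving 0x75F317B31D01EDBC.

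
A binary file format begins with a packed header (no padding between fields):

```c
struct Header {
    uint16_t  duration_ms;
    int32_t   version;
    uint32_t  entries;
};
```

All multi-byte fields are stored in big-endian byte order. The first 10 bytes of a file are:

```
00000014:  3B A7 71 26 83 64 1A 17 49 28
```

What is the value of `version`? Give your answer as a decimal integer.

`version` follows `duration_ms` (2 bytes), so it starts at byte offset 2 and occupies 4 bytes.
Bytes at offsets 2..5: 71 26 83 64.
In big-endian order the high byte comes first in memory.
The bytes are already most-significant first: 0x71268364.
0x71268364 = 1898349412.

1898349412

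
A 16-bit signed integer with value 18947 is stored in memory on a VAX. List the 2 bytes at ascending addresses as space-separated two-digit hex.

03 4A

18947 in hexadecimal, padded to 16 bits, is 0x4A03.
Split into bytes (most-significant first): 4A 03.
Little-endian stores the least-significant byte at the lowest address.
So at ascending addresses the bytes are 03 4A.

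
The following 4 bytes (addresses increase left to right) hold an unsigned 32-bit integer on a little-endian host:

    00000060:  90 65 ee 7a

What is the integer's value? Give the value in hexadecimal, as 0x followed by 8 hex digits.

0x7AEE6590

Little-endian stores the least-significant byte at the lowest address.
Reassemble most-significant byte first: 7A EE 65 90 → 0x7AEE6590.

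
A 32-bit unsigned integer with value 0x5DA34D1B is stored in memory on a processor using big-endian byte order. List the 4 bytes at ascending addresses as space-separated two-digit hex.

5D A3 4D 1B

Split into bytes (most-significant first): 5D A3 4D 1B.
Big-endian: lowest address holds the most-significant byte.
So the memory order matches the most-significant-first order: 5D A3 4D 1B.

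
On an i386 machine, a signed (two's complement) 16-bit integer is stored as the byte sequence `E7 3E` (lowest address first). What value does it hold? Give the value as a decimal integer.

In little-endian order the low byte comes first in memory.
Reassemble most-significant byte first: 3E E7 → 0x3EE7.
0x3EE7 = 16103.

16103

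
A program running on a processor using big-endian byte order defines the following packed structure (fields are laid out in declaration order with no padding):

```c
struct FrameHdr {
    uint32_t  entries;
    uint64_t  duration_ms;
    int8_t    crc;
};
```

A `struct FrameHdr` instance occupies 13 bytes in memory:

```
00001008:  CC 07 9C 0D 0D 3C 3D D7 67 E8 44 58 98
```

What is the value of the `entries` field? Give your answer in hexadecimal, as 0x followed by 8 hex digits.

0xCC079C0D

`entries` is the first field, at byte offset 0, occupying 4 bytes.
Bytes at offsets 0..3: CC 07 9C 0D.
Big-endian stores the most-significant byte at the lowest address.
The bytes are already most-significant first: 0xCC079C0D.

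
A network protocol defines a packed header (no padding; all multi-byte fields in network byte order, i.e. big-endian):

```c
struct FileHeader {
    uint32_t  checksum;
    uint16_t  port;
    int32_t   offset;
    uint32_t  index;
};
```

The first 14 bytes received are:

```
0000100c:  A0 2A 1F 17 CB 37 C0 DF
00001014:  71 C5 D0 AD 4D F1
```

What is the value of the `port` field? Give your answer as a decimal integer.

`port` follows `checksum` (4 bytes), so it starts at byte offset 4 and occupies 2 bytes.
Bytes at offsets 4..5: CB 37.
In big-endian order the high byte comes first in memory.
The bytes are already most-significant first: 0xCB37.
0xCB37 = 52023.

52023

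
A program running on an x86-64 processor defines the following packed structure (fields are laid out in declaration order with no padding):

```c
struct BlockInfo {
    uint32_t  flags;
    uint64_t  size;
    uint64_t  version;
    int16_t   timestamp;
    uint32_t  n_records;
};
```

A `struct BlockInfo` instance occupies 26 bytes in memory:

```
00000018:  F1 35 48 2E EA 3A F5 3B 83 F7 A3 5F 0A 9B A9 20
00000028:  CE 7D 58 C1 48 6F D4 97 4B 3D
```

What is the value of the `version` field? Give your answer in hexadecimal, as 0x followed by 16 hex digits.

0xC1587DCE20A99B0A

`version` follows `flags` (4 B), `size` (8 B), so it starts at offset 4 + 8 = 12 and occupies 8 bytes.
Bytes at offsets 12..19: 0A 9B A9 20 CE 7D 58 C1.
Little-endian stores the least-significant byte at the lowest address.
Reassemble most-significant byte first: C1 58 7D CE 20 A9 9B 0A → 0xC1587DCE20A99B0A.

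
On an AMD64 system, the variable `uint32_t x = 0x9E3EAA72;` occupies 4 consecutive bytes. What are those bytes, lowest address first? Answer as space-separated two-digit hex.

72 AA 3E 9E

Split into bytes (most-significant first): 9E 3E AA 72.
Little-endian stores the least-significant byte at the lowest address.
So at ascending addresses the bytes are 72 AA 3E 9E.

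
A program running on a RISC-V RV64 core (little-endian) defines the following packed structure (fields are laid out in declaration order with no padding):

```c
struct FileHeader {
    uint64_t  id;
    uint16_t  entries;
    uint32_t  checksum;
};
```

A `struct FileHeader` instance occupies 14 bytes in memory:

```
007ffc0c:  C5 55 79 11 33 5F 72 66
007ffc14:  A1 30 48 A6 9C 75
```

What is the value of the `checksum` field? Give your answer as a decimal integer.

1973200456

`checksum` follows `id` (8 B), `entries` (2 B), so it starts at offset 8 + 2 = 10 and occupies 4 bytes.
Bytes at offsets 10..13: 48 A6 9C 75.
Little-endian: lowest address holds the least-significant byte.
Reassemble most-significant byte first: 75 9C A6 48 → 0x759CA648.
0x759CA648 = 1973200456.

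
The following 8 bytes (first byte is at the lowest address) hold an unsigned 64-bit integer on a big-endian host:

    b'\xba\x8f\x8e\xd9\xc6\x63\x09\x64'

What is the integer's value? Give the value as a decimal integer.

13443120478711646564

In big-endian order the high byte comes first in memory.
The bytes are already most-significant first: 0xBA8F8ED9C6630964.
0xBA8F8ED9C6630964 = 13443120478711646564.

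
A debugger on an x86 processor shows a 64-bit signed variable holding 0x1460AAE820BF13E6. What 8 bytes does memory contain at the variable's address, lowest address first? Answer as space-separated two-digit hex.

Split into bytes (most-significant first): 14 60 AA E8 20 BF 13 E6.
In little-endian order the low byte comes first in memory.
So at ascending addresses the bytes are E6 13 BF 20 E8 AA 60 14.

E6 13 BF 20 E8 AA 60 14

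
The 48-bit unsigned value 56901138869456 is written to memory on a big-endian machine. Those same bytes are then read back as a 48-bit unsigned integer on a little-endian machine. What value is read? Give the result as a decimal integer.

229163002019891

56901138869456 in 48-bit hexadecimal is 0x33C0542B6CD0.
Stored big-endian, the bytes at ascending addresses are 33 C0 54 2B 6C D0.
Read back as little-endian, the first byte is least significant, giving 0xD06C2B54C033.
0xD06C2B54C033 = 229163002019891.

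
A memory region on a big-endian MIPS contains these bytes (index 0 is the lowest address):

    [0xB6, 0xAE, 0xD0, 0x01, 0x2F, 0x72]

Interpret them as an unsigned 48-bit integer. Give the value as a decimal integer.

In big-endian order the high byte comes first in memory.
The bytes are already most-significant first: 0xB6AED0012F72.
0xB6AED0012F72 = 200861930303346.

200861930303346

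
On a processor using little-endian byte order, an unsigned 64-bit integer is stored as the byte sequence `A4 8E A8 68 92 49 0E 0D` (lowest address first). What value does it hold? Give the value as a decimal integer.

Little-endian stores the least-significant byte at the lowest address.
Reassemble most-significant byte first: 0D 0E 49 92 68 A8 8E A4 → 0x0D0E499268A88EA4.
0x0D0E499268A88EA4 = 940770265336942244.

940770265336942244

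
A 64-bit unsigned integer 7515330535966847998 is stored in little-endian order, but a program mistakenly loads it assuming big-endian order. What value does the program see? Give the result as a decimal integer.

18317252344344038248

7515330535966847998 in 64-bit hexadecimal is 0x684BD14DF5F333FE.
Stored little-endian, the bytes at ascending addresses are FE 33 F3 F5 4D D1 4B 68.
Read back as big-endian, the last byte is least significant, giving 0xFE33F3F54DD14B68.
0xFE33F3F54DD14B68 = 18317252344344038248.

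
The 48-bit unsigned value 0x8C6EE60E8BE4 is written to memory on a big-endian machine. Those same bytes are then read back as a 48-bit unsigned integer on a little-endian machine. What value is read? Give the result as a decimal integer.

251285901569676

Stored big-endian, the bytes at ascending addresses are 8C 6E E6 0E 8B E4.
Read back as little-endian, the first byte is least significant, giving 0xE48B0EE66E8C.
0xE48B0EE66E8C = 251285901569676.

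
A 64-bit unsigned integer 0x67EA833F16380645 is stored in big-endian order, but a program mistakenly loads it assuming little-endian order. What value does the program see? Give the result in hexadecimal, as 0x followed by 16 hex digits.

0x450638163F83EA67

Stored big-endian, the bytes at ascending addresses are 67 EA 83 3F 16 38 06 45.
Read back as little-endian, the first byte is least significant, giving 0x450638163F83EA67.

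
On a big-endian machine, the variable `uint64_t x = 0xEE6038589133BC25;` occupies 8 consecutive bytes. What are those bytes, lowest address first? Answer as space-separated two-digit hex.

EE 60 38 58 91 33 BC 25

Split into bytes (most-significant first): EE 60 38 58 91 33 BC 25.
In big-endian order the high byte comes first in memory.
So the memory order matches the most-significant-first order: EE 60 38 58 91 33 BC 25.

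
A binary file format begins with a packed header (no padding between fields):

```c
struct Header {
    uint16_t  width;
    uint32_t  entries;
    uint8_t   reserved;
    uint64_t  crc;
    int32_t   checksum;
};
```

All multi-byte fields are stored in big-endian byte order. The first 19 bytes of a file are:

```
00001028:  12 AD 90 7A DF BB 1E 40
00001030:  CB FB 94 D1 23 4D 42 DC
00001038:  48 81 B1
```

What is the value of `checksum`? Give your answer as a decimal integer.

-599227983

`checksum` follows `width` (2 B), `entries` (4 B), `reserved` (1 B), `crc` (8 B), so it starts at offset 2 + 4 + 1 + 8 = 15 and occupies 4 bytes.
Bytes at offsets 15..18: DC 48 81 B1.
Big-endian: lowest address holds the most-significant byte.
The bytes are already most-significant first: 0xDC4881B1.
Top bit is set, so as a signed 32-bit value this is 0xDC4881B1 − 2^32 = -599227983.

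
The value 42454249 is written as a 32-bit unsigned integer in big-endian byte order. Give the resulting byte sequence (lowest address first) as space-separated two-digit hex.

42454249 in hexadecimal, padded to 32 bits, is 0x0287CCE9.
Split into bytes (most-significant first): 02 87 CC E9.
In big-endian order the high byte comes first in memory.
So the memory order matches the most-significant-first order: 02 87 CC E9.

02 87 CC E9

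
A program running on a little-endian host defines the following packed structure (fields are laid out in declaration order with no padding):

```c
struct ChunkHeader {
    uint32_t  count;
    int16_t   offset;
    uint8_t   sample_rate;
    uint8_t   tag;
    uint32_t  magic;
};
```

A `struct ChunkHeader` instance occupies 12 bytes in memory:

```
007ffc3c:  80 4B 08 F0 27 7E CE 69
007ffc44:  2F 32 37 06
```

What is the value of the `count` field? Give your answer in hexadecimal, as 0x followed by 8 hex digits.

`count` is the first field, at byte offset 0, occupying 4 bytes.
Bytes at offsets 0..3: 80 4B 08 F0.
In little-endian order the low byte comes first in memory.
Reassemble most-significant byte first: F0 08 4B 80 → 0xF0084B80.

0xF0084B80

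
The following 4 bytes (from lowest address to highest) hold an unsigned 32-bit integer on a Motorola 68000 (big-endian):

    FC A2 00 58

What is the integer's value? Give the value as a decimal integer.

4238475352

Big-endian stores the most-significant byte at the lowest address.
The bytes are already most-significant first: 0xFCA20058.
0xFCA20058 = 4238475352.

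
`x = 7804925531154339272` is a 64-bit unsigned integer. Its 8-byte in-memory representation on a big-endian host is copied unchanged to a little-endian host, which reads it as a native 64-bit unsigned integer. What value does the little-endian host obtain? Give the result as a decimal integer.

14471706170385649772

7804925531154339272 in 64-bit hexadecimal is 0x6C50AA6B16D4D5C8.
Stored big-endian, the bytes at ascending addresses are 6C 50 AA 6B 16 D4 D5 C8.
Read back as little-endian, the first byte is least significant, giving 0xC8D5D4166BAA506C.
0xC8D5D4166BAA506C = 14471706170385649772.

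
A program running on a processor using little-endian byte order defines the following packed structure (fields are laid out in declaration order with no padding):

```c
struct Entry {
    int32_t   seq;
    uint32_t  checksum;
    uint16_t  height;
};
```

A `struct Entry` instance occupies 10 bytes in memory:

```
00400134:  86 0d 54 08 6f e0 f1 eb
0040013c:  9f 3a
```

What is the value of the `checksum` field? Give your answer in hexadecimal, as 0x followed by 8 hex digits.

0xEBF1E06F

`checksum` follows `seq` (4 bytes), so it starts at byte offset 4 and occupies 4 bytes.
Bytes at offsets 4..7: 6F E0 F1 EB.
Little-endian: lowest address holds the least-significant byte.
Reassemble most-significant byte first: EB F1 E0 6F → 0xEBF1E06F.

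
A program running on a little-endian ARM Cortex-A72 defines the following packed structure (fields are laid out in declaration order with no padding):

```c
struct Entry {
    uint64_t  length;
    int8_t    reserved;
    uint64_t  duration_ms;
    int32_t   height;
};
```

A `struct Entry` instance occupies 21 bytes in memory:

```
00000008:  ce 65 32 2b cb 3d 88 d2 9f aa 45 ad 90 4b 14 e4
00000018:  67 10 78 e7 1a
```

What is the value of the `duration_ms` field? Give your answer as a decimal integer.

7486130795378984362

`duration_ms` follows `length` (8 B), `reserved` (1 B), so it starts at offset 8 + 1 = 9 and occupies 8 bytes.
Bytes at offsets 9..16: AA 45 AD 90 4B 14 E4 67.
In little-endian order the low byte comes first in memory.
Reassemble most-significant byte first: 67 E4 14 4B 90 AD 45 AA → 0x67E4144B90AD45AA.
0x67E4144B90AD45AA = 7486130795378984362.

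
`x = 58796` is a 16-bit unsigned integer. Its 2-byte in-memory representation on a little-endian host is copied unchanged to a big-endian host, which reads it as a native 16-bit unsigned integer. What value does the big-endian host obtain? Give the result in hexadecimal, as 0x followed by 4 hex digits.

0xACE5

58796 in 16-bit hexadecimal is 0xE5AC.
Stored little-endian, the bytes at ascending addresses are AC E5.
Read back as big-endian, the last byte is least significant, giving 0xACE5.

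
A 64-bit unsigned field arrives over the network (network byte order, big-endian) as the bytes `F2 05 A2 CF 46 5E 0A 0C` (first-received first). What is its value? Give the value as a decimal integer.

17439524143184611852

Big-endian stores the most-significant byte at the lowest address.
The bytes are already most-significant first: 0xF205A2CF465E0A0C.
0xF205A2CF465E0A0C = 17439524143184611852.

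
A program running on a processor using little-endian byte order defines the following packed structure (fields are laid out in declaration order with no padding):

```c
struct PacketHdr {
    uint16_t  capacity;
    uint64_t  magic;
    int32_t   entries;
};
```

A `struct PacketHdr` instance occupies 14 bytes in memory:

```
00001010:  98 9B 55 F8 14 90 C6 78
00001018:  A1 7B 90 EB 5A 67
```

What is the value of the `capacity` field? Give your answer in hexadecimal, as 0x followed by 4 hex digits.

0x9B98

`capacity` is the first field, at byte offset 0, occupying 2 bytes.
Bytes at offsets 0..1: 98 9B.
Little-endian: lowest address holds the least-significant byte.
Reassemble most-significant byte first: 9B 98 → 0x9B98.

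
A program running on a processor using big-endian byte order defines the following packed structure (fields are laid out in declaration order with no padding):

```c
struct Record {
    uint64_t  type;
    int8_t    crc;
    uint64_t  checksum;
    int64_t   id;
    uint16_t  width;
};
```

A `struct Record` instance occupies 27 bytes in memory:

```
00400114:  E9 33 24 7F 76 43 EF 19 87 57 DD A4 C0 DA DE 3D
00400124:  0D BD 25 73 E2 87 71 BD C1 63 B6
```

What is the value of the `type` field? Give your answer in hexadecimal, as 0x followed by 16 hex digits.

`type` is the first field, at byte offset 0, occupying 8 bytes.
Bytes at offsets 0..7: E9 33 24 7F 76 43 EF 19.
Big-endian stores the most-significant byte at the lowest address.
The bytes are already most-significant first: 0xE933247F7643EF19.

0xE933247F7643EF19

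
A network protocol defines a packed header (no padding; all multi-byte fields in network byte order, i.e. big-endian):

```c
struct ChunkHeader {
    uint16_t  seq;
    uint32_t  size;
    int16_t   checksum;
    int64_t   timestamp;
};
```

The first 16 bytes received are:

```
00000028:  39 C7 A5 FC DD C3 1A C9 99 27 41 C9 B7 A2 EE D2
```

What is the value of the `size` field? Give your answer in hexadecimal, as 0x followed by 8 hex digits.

`size` follows `seq` (2 bytes), so it starts at byte offset 2 and occupies 4 bytes.
Bytes at offsets 2..5: A5 FC DD C3.
Big-endian stores the most-significant byte at the lowest address.
The bytes are already most-significant first: 0xA5FCDDC3.

0xA5FCDDC3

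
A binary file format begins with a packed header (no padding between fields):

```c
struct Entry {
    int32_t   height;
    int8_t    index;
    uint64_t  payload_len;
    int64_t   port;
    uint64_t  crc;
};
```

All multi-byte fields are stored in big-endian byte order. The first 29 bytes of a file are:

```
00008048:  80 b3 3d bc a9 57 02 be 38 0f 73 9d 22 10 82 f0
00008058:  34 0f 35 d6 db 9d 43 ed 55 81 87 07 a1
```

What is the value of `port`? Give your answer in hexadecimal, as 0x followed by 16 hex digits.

`port` follows `height` (4 B), `index` (1 B), `payload_len` (8 B), so it starts at offset 4 + 1 + 8 = 13 and occupies 8 bytes.
Bytes at offsets 13..20: 10 82 F0 34 0F 35 D6 DB.
Big-endian stores the most-significant byte at the lowest address.
The bytes are already most-significant first: 0x1082F0340F35D6DB.

0x1082F0340F35D6DB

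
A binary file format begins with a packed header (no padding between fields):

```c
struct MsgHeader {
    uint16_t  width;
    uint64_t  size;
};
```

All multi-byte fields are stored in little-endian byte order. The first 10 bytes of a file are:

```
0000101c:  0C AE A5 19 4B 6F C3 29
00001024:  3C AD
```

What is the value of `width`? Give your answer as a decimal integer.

`width` is the first field, at byte offset 0, occupying 2 bytes.
Bytes at offsets 0..1: 0C AE.
Little-endian stores the least-significant byte at the lowest address.
Reassemble most-significant byte first: AE 0C → 0xAE0C.
0xAE0C = 44556.

44556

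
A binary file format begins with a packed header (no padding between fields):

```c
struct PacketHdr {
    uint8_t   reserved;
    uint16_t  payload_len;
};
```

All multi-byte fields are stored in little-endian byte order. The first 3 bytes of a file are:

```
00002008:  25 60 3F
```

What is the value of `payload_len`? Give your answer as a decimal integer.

16224

`payload_len` follows `reserved` (1 byte), so it starts at byte offset 1 and occupies 2 bytes.
Bytes at offsets 1..2: 60 3F.
In little-endian order the low byte comes first in memory.
Reassemble most-significant byte first: 3F 60 → 0x3F60.
0x3F60 = 16224.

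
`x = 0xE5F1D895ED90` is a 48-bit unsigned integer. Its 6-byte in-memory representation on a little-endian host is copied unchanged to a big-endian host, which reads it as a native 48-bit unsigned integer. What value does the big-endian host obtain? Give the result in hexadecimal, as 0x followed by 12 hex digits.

Stored little-endian, the bytes at ascending addresses are 90 ED 95 D8 F1 E5.
Read back as big-endian, the last byte is least significant, giving 0x90ED95D8F1E5.

0x90ED95D8F1E5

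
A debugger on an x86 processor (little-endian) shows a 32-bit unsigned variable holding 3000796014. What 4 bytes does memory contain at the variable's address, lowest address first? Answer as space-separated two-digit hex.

6E 83 DC B2

3000796014 in hexadecimal, padded to 32 bits, is 0xB2DC836E.
Split into bytes (most-significant first): B2 DC 83 6E.
Little-endian stores the least-significant byte at the lowest address.
So at ascending addresses the bytes are 6E 83 DC B2.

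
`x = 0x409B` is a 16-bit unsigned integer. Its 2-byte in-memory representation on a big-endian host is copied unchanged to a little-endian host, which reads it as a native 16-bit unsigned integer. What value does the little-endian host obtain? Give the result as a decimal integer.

Stored big-endian, the bytes at ascending addresses are 40 9B.
Read back as little-endian, the first byte is least significant, giving 0x9B40.
0x9B40 = 39744.

39744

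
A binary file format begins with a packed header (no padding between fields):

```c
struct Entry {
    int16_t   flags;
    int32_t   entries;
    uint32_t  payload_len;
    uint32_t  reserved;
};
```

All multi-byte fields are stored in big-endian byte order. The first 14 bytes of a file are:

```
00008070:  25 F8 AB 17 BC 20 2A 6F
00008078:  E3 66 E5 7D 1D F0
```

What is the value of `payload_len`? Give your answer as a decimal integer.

711975782

`payload_len` follows `flags` (2 B), `entries` (4 B), so it starts at offset 2 + 4 = 6 and occupies 4 bytes.
Bytes at offsets 6..9: 2A 6F E3 66.
In big-endian order the high byte comes first in memory.
The bytes are already most-significant first: 0x2A6FE366.
0x2A6FE366 = 711975782.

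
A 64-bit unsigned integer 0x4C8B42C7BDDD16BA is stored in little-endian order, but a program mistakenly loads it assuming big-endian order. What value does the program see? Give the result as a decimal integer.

13409148747703814988

Stored little-endian, the bytes at ascending addresses are BA 16 DD BD C7 42 8B 4C.
Read back as big-endian, the last byte is least significant, giving 0xBA16DDBDC7428B4C.
0xBA16DDBDC7428B4C = 13409148747703814988.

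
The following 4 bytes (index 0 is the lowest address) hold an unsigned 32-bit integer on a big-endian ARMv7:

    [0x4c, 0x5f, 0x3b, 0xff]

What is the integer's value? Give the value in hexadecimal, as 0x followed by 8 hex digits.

In big-endian order the high byte comes first in memory.
The bytes are already most-significant first: 0x4C5F3BFF.

0x4C5F3BFF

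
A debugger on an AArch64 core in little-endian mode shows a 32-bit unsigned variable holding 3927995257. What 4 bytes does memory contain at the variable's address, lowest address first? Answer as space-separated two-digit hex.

79 73 20 EA

3927995257 in hexadecimal, padded to 32 bits, is 0xEA207379.
Split into bytes (most-significant first): EA 20 73 79.
In little-endian order the low byte comes first in memory.
So at ascending addresses the bytes are 79 73 20 EA.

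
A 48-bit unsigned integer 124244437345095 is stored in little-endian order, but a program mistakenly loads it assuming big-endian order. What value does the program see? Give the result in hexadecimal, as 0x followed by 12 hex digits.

124244437345095 in 48-bit hexadecimal is 0x70FFE98DA347.
Stored little-endian, the bytes at ascending addresses are 47 A3 8D E9 FF 70.
Read back as big-endian, the last byte is least significant, giving 0x47A38DE9FF70.

0x47A38DE9FF70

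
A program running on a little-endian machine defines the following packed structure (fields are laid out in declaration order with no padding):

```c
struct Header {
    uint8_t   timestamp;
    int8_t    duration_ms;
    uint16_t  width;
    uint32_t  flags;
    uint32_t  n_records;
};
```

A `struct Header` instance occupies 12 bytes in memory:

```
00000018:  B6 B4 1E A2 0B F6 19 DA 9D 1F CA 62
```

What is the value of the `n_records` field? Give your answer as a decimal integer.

1657413533

`n_records` follows `timestamp` (1 B), `duration_ms` (1 B), `width` (2 B), `flags` (4 B), so it starts at offset 1 + 1 + 2 + 4 = 8 and occupies 4 bytes.
Bytes at offsets 8..11: 9D 1F CA 62.
Little-endian stores the least-significant byte at the lowest address.
Reassemble most-significant byte first: 62 CA 1F 9D → 0x62CA1F9D.
0x62CA1F9D = 1657413533.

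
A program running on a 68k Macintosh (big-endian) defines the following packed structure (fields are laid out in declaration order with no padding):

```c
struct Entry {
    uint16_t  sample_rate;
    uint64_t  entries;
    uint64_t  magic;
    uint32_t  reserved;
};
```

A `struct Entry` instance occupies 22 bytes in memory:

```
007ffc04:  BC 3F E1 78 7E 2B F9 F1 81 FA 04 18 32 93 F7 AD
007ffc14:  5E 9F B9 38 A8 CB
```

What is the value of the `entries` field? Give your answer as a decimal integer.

16246874383081112058

`entries` follows `sample_rate` (2 bytes), so it starts at byte offset 2 and occupies 8 bytes.
Bytes at offsets 2..9: E1 78 7E 2B F9 F1 81 FA.
Big-endian stores the most-significant byte at the lowest address.
The bytes are already most-significant first: 0xE1787E2BF9F181FA.
0xE1787E2BF9F181FA = 16246874383081112058.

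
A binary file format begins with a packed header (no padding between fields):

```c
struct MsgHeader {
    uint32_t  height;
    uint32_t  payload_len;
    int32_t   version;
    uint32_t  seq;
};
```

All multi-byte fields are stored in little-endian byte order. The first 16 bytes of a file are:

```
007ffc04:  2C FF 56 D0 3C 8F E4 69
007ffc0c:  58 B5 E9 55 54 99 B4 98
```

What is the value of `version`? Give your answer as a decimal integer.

1441379672

`version` follows `height` (4 B), `payload_len` (4 B), so it starts at offset 4 + 4 = 8 and occupies 4 bytes.
Bytes at offsets 8..11: 58 B5 E9 55.
In little-endian order the low byte comes first in memory.
Reassemble most-significant byte first: 55 E9 B5 58 → 0x55E9B558.
0x55E9B558 = 1441379672.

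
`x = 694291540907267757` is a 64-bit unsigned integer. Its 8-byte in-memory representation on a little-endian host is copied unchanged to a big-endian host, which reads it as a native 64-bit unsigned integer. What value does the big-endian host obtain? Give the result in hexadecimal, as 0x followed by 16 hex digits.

694291540907267757 in 64-bit hexadecimal is 0x09A29E7A5A5616AD.
Stored little-endian, the bytes at ascending addresses are AD 16 56 5A 7A 9E A2 09.
Read back as big-endian, the last byte is least significant, giving 0xAD16565A7A9EA209.

0xAD16565A7A9EA209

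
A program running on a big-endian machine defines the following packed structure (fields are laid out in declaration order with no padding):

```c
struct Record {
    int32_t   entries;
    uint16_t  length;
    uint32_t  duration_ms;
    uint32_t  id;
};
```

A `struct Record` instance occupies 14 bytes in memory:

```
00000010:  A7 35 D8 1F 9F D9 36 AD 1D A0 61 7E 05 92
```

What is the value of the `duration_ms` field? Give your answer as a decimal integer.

`duration_ms` follows `entries` (4 B), `length` (2 B), so it starts at offset 4 + 2 = 6 and occupies 4 bytes.
Bytes at offsets 6..9: 36 AD 1D A0.
Big-endian stores the most-significant byte at the lowest address.
The bytes are already most-significant first: 0x36AD1DA0.
0x36AD1DA0 = 917314976.

917314976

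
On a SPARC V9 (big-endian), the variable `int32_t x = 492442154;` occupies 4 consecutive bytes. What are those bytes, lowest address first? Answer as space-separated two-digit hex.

1D 5A 12 2A

492442154 in hexadecimal, padded to 32 bits, is 0x1D5A122A.
Split into bytes (most-significant first): 1D 5A 12 2A.
Big-endian stores the most-significant byte at the lowest address.
So the memory order matches the most-significant-first order: 1D 5A 12 2A.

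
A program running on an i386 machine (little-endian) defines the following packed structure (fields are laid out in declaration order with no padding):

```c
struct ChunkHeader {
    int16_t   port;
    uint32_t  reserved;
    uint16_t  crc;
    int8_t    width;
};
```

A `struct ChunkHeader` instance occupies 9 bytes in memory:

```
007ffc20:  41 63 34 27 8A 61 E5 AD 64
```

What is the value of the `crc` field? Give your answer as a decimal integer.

`crc` follows `port` (2 B), `reserved` (4 B), so it starts at offset 2 + 4 = 6 and occupies 2 bytes.
Bytes at offsets 6..7: E5 AD.
Little-endian stores the least-significant byte at the lowest address.
Reassemble most-significant byte first: AD E5 → 0xADE5.
0xADE5 = 44517.

44517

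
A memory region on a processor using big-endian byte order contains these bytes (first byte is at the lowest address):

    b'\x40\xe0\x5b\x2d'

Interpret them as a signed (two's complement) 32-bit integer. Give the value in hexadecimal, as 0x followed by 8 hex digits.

Big-endian stores the most-significant byte at the lowest address.
The bytes are already most-significant first: 0x40E05B2D.

0x40E05B2D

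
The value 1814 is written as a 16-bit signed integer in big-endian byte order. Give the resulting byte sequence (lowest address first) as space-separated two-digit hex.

1814 in hexadecimal, padded to 16 bits, is 0x0716.
Split into bytes (most-significant first): 07 16.
In big-endian order the high byte comes first in memory.
So the memory order matches the most-significant-first order: 07 16.

07 16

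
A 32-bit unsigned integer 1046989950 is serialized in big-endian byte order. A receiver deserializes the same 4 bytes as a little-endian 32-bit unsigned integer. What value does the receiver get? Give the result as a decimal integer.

1046989950 in 32-bit hexadecimal is 0x3E67CC7E.
Stored big-endian, the bytes at ascending addresses are 3E 67 CC 7E.
Read back as little-endian, the first byte is least significant, giving 0x7ECC673E.
0x7ECC673E = 2127324990.

2127324990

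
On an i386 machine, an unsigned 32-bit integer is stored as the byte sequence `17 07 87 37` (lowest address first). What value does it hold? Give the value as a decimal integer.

Little-endian: lowest address holds the least-significant byte.
Reassemble most-significant byte first: 37 87 07 17 → 0x37870717.
0x37870717 = 931596055.

931596055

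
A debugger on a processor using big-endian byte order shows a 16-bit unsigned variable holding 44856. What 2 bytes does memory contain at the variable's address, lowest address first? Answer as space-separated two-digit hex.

AF 38

44856 in hexadecimal, padded to 16 bits, is 0xAF38.
Split into bytes (most-significant first): AF 38.
Big-endian: lowest address holds the most-significant byte.
So the memory order matches the most-significant-first order: AF 38.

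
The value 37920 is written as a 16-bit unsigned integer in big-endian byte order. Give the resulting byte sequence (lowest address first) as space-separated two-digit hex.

37920 in hexadecimal, padded to 16 bits, is 0x9420.
Split into bytes (most-significant first): 94 20.
In big-endian order the high byte comes first in memory.
So the memory order matches the most-significant-first order: 94 20.

94 20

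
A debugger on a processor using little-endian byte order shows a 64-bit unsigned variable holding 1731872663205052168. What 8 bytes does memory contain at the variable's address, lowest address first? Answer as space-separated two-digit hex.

1731872663205052168 in hexadecimal, padded to 64 bits, is 0x1808D902E68BFF08.
Split into bytes (most-significant first): 18 08 D9 02 E6 8B FF 08.
Little-endian: lowest address holds the least-significant byte.
So at ascending addresses the bytes are 08 FF 8B E6 02 D9 08 18.

08 FF 8B E6 02 D9 08 18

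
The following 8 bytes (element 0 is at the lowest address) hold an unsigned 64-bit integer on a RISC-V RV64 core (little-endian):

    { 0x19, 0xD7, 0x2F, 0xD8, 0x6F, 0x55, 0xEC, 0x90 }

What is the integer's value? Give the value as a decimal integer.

10442815574822082329

Little-endian stores the least-significant byte at the lowest address.
Reassemble most-significant byte first: 90 EC 55 6F D8 2F D7 19 → 0x90EC556FD82FD719.
0x90EC556FD82FD719 = 10442815574822082329.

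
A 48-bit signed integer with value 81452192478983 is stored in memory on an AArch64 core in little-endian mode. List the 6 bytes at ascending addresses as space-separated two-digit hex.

07 B7 FF 90 14 4A

81452192478983 in hexadecimal, padded to 48 bits, is 0x4A1490FFB707.
Split into bytes (most-significant first): 4A 14 90 FF B7 07.
Little-endian stores the least-significant byte at the lowest address.
So at ascending addresses the bytes are 07 B7 FF 90 14 4A.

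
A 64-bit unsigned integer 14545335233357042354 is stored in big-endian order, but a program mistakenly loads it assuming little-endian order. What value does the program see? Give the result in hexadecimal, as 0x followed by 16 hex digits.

0xB252388B5469DBC9

14545335233357042354 in 64-bit hexadecimal is 0xC9DB69548B3852B2.
Stored big-endian, the bytes at ascending addresses are C9 DB 69 54 8B 38 52 B2.
Read back as little-endian, the first byte is least significant, giving 0xB252388B5469DBC9.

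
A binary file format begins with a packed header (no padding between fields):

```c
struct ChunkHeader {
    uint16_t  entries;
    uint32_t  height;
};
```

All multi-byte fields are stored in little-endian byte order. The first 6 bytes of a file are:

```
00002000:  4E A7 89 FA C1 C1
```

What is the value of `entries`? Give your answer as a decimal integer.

42830

`entries` is the first field, at byte offset 0, occupying 2 bytes.
Bytes at offsets 0..1: 4E A7.
Little-endian stores the least-significant byte at the lowest address.
Reassemble most-significant byte first: A7 4E → 0xA74E.
0xA74E = 42830.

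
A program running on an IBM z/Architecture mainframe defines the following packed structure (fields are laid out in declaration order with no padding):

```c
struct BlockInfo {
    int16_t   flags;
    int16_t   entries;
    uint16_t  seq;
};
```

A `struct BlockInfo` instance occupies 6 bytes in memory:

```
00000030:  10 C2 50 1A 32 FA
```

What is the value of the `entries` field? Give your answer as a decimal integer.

20506

`entries` follows `flags` (2 bytes), so it starts at byte offset 2 and occupies 2 bytes.
Bytes at offsets 2..3: 50 1A.
In big-endian order the high byte comes first in memory.
The bytes are already most-significant first: 0x501A.
0x501A = 20506.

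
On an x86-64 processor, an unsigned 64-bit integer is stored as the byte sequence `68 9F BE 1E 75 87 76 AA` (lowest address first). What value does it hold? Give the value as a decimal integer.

In little-endian order the low byte comes first in memory.
Reassemble most-significant byte first: AA 76 87 75 1E BE 9F 68 → 0xAA7687751EBE9F68.
0xAA7687751EBE9F68 = 12283153970796339048.

12283153970796339048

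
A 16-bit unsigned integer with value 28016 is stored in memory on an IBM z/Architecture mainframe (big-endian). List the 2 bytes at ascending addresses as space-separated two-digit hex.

28016 in hexadecimal, padded to 16 bits, is 0x6D70.
Split into bytes (most-significant first): 6D 70.
Big-endian stores the most-significant byte at the lowest address.
So the memory order matches the most-significant-first order: 6D 70.

6D 70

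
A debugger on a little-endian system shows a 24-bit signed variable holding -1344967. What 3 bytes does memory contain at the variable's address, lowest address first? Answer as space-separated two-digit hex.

39 7A EB

Two's complement of -1344967 in 24 bits: 1344967 = 0x1485C7; invert → 0xEB7A38; add 1 → 0xEB7A39.
Split into bytes (most-significant first): EB 7A 39.
In little-endian order the low byte comes first in memory.
So at ascending addresses the bytes are 39 7A EB.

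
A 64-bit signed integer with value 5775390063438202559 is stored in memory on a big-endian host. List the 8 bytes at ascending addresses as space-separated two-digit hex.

5775390063438202559 in hexadecimal, padded to 64 bits, is 0x50264EA9D28E06BF.
Split into bytes (most-significant first): 50 26 4E A9 D2 8E 06 BF.
Big-endian: lowest address holds the most-significant byte.
So the memory order matches the most-significant-first order: 50 26 4E A9 D2 8E 06 BF.

50 26 4E A9 D2 8E 06 BF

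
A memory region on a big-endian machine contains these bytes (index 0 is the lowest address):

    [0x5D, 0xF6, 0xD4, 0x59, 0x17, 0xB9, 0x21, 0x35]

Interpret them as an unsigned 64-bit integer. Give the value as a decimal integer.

6770832568913305909

In big-endian order the high byte comes first in memory.
The bytes are already most-significant first: 0x5DF6D45917B92135.
0x5DF6D45917B92135 = 6770832568913305909.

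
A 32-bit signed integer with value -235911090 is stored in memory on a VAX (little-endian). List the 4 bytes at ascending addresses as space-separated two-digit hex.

Two's complement of -235911090 in 32 bits: 235911090 = 0x0E0FB7B2; invert → 0xF1F0484D; add 1 → 0xF1F0484E.
Split into bytes (most-significant first): F1 F0 48 4E.
Little-endian stores the least-significant byte at the lowest address.
So at ascending addresses the bytes are 4E 48 F0 F1.

4E 48 F0 F1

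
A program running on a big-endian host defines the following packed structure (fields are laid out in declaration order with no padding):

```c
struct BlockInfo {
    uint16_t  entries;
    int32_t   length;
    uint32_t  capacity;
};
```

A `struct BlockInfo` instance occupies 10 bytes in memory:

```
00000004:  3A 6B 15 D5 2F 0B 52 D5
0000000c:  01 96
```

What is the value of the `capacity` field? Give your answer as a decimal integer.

`capacity` follows `entries` (2 B), `length` (4 B), so it starts at offset 2 + 4 = 6 and occupies 4 bytes.
Bytes at offsets 6..9: 52 D5 01 96.
In big-endian order the high byte comes first in memory.
The bytes are already most-significant first: 0x52D50196.
0x52D50196 = 1389691286.

1389691286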